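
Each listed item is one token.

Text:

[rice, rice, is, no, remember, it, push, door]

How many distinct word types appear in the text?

7

Distinct types: {door, is, it, no, push, remember, rice}
V = 7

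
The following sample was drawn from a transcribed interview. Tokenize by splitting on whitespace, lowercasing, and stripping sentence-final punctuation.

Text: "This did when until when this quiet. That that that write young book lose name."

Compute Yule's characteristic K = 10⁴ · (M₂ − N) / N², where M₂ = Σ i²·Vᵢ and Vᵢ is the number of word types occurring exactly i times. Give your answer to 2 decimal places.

Frequencies: that:3, this:2, when:2, did:1, until:1, quiet:1, write:1, young:1, book:1, lose:1, name:1
N = 15. Frequency spectrum: V_1=8, V_2=2, V_3=1
M₂ = 1²·8 + 2²·2 + 3²·1 = 25
K = 10000 × (25 − 15) / 15² = 444.44

444.44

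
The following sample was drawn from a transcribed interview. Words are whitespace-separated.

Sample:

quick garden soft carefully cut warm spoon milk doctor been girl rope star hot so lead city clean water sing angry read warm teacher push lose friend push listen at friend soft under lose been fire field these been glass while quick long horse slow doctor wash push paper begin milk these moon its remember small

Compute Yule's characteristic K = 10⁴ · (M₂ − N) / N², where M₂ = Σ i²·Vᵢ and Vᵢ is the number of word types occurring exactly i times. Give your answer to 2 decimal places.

89.29

Frequencies: been:3, push:3, quick:2, soft:2, warm:2, milk:2, doctor:2, lose:2, friend:2, these:2, garden:1, carefully:1, cut:1, spoon:1, girl:1, rope:1, star:1, hot:1, so:1, lead:1, … (24 more, each freq 1)
N = 56. Frequency spectrum: V_1=34, V_2=8, V_3=2
M₂ = 1²·34 + 2²·8 + 3²·2 = 84
K = 10000 × (84 − 56) / 56² = 89.29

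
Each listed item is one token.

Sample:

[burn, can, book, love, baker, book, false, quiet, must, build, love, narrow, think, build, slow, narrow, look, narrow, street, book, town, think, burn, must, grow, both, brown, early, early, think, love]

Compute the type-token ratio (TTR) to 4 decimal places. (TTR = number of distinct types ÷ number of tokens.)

0.6129

N = 31 tokens, V = 19 types.
TTR = V / N = 19 / 31 = 0.6129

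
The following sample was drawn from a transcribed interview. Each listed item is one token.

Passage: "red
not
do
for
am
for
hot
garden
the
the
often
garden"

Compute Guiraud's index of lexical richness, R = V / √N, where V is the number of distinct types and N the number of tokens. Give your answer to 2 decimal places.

2.60

N = 12, V = 9.
√N = 3.464102
R = 9 / 3.464102 = 2.60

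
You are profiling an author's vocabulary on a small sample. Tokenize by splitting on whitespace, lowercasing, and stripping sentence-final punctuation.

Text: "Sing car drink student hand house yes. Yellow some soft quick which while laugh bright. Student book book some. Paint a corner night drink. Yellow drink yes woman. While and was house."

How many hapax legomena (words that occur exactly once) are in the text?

15

Frequencies: drink:3, student:2, house:2, yes:2, yellow:2, some:2, while:2, book:2, sing:1, car:1, hand:1, soft:1, quick:1, which:1, laugh:1, bright:1, paint:1, a:1, corner:1, night:1, … (3 more, each freq 1)
Hapax (freq=1): a, and, bright, car, corner, hand, laugh, night, paint, quick, sing, soft, was, which, woman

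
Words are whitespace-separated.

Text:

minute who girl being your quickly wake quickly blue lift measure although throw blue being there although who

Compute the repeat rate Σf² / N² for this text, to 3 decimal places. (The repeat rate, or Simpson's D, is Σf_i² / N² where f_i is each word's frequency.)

Frequencies: who:2, being:2, quickly:2, blue:2, although:2, minute:1, girl:1, your:1, wake:1, lift:1, measure:1, throw:1, there:1
Σf² = 28; N² = 324
Repeat rate = 28 / 324 = 0.086

0.086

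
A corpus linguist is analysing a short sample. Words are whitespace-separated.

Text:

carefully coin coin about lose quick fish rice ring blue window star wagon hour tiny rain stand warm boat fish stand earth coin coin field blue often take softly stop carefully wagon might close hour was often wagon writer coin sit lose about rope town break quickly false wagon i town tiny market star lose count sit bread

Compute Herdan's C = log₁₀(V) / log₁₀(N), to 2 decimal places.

N = 58, V = 38.
log₁₀(V) = 1.579784, log₁₀(N) = 1.763428
C = 1.579784 / 1.763428 = 0.90

0.90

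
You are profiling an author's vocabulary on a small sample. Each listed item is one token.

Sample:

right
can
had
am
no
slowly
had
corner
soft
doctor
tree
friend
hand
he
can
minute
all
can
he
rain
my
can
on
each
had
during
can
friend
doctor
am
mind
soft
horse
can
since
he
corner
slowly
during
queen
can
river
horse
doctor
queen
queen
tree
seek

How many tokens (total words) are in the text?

48

Tokens: right, can, had, am, no, slowly, had, corner, soft, doctor, tree, friend, hand, he, can, minute, all, can, he, rain, my, can, on, each, had, during, can, friend, doctor, am, mind, soft, horse, can, since, he, corner, slowly, during, queen, can, river, horse, doctor, queen, queen, tree, seek
N = 48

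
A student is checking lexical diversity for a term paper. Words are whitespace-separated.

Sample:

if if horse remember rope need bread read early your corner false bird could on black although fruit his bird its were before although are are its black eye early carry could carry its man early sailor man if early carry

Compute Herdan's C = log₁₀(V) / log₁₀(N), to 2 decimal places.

0.88

N = 41, V = 26.
log₁₀(V) = 1.414973, log₁₀(N) = 1.612784
C = 1.414973 / 1.612784 = 0.88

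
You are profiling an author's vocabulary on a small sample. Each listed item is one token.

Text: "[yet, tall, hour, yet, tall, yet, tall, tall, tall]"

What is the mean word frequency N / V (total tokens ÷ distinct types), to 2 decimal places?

3.00

N = 9 tokens, V = 3 types.
Mean frequency = N / V = 9 / 3 = 3.00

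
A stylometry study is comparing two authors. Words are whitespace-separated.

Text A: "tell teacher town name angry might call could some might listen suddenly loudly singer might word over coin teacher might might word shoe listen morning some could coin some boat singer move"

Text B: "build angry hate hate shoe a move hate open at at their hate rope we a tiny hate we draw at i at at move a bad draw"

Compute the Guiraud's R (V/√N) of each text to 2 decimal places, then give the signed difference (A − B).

A: V=20, N=32, R=3.54
B: V=15, N=28, R=2.83
Difference = 3.54 − 2.83 = 0.71

0.71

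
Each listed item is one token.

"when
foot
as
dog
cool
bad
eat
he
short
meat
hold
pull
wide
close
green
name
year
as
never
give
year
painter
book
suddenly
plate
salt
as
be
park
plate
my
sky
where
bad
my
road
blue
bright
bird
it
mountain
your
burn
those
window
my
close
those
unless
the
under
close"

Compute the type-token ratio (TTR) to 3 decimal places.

N = 52 tokens, V = 42 types.
TTR = V / N = 42 / 52 = 0.808

0.808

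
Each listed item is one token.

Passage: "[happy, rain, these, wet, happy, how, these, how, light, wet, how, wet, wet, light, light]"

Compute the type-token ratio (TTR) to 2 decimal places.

N = 15 tokens, V = 6 types.
TTR = V / N = 6 / 15 = 0.40

0.40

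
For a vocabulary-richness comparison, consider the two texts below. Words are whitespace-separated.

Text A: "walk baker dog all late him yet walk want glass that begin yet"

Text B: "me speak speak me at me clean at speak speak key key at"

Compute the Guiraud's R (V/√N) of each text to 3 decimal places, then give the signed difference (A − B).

A: V=11, N=13, R=3.051
B: V=5, N=13, R=1.387
Difference = 3.051 − 1.387 = 1.664

1.664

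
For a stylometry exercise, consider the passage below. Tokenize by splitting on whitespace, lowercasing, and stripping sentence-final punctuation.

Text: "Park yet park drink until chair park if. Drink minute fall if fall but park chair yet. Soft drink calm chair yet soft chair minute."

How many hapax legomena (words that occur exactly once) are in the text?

3

Frequencies: park:4, chair:4, yet:3, drink:3, if:2, minute:2, fall:2, soft:2, until:1, but:1, calm:1
Hapax (freq=1): but, calm, until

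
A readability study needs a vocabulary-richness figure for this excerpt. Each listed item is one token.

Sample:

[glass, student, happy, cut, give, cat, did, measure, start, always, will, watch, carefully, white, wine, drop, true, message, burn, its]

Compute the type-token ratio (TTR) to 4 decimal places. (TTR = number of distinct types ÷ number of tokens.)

N = 20 tokens, V = 20 types.
TTR = V / N = 20 / 20 = 1.0000

1.0000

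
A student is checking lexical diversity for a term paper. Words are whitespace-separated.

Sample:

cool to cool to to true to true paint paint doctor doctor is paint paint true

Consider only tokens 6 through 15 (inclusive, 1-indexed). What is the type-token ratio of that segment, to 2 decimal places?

0.50

Segment tokens 6–15: true, to, true, paint, paint, doctor, doctor, is, paint, paint
Segment N = 10, segment V = 5.
TTR = 5 / 10 = 0.50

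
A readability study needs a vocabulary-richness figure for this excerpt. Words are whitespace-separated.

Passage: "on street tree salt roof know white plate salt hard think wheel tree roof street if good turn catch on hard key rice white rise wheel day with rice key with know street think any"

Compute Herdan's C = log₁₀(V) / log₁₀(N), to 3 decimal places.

0.856

N = 35, V = 21.
log₁₀(V) = 1.322219, log₁₀(N) = 1.544068
C = 1.322219 / 1.544068 = 0.856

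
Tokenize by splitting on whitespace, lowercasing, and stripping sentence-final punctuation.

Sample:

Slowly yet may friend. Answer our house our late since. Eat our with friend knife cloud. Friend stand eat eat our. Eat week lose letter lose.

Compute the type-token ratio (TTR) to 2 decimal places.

0.65

N = 26 tokens, V = 17 types.
TTR = V / N = 17 / 26 = 0.65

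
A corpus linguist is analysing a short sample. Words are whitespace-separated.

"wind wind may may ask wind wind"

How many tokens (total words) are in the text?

Tokens: wind, wind, may, may, ask, wind, wind
N = 7

7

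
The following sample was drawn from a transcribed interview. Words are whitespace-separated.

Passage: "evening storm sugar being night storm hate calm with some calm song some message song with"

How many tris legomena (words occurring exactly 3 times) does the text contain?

0

Frequencies: storm:2, calm:2, with:2, some:2, song:2, evening:1, sugar:1, being:1, night:1, hate:1, message:1
Words with frequency 3: (none)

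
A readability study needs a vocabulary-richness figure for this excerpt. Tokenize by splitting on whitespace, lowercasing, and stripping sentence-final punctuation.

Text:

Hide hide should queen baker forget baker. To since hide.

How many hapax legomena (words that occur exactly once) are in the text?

Frequencies: hide:3, baker:2, should:1, queen:1, forget:1, to:1, since:1
Hapax (freq=1): forget, queen, should, since, to

5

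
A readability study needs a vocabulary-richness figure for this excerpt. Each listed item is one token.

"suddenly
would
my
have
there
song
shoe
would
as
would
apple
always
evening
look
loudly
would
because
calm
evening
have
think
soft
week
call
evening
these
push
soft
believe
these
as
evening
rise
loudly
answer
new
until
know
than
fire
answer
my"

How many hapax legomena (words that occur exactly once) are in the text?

20

Frequencies: would:4, evening:4, my:2, have:2, as:2, loudly:2, soft:2, these:2, answer:2, suddenly:1, there:1, song:1, shoe:1, apple:1, always:1, look:1, because:1, calm:1, think:1, week:1, … (9 more, each freq 1)
Hapax (freq=1): always, apple, because, believe, call, calm, fire, know, look, new, push, rise, shoe, song, suddenly, than, there, think, until, week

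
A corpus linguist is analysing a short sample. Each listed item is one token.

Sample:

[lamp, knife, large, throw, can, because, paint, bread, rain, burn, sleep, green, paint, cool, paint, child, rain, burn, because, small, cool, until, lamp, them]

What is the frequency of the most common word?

Frequencies: paint:3, lamp:2, because:2, rain:2, burn:2, cool:2, knife:1, large:1, throw:1, can:1, bread:1, sleep:1, green:1, child:1, small:1, until:1, them:1
Most common: 'paint' with frequency 3.

3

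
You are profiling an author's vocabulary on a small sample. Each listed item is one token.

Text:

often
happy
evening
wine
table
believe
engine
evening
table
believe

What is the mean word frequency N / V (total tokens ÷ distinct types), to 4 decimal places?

N = 10 tokens, V = 7 types.
Mean frequency = N / V = 10 / 7 = 1.4286

1.4286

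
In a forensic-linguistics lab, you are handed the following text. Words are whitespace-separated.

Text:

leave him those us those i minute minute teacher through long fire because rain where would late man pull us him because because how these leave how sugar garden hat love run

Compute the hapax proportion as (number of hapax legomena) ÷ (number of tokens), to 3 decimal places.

0.531

Frequencies: because:3, leave:2, him:2, those:2, us:2, minute:2, how:2, i:1, teacher:1, through:1, long:1, fire:1, rain:1, where:1, would:1, late:1, man:1, pull:1, these:1, sugar:1, … (4 more, each freq 1)
Hapax count = 17; token count = 32.
Ratio = 17 / 32 = 0.531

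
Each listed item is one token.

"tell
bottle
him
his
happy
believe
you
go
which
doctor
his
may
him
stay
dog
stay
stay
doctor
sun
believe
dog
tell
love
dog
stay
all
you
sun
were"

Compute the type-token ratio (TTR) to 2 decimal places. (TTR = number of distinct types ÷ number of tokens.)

N = 29 tokens, V = 17 types.
TTR = V / N = 17 / 29 = 0.59

0.59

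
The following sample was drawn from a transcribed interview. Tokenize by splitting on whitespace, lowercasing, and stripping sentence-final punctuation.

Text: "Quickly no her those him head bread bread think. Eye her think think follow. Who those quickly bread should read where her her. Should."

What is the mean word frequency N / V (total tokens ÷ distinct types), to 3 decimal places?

1.714

N = 24 tokens, V = 14 types.
Mean frequency = N / V = 24 / 14 = 1.714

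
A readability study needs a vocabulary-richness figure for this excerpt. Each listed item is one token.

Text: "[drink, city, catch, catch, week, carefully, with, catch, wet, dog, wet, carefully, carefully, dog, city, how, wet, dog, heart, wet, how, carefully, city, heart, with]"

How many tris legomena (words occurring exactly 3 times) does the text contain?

Frequencies: carefully:4, wet:4, city:3, catch:3, dog:3, with:2, how:2, heart:2, drink:1, week:1
Words with frequency 3: catch, city, dog

3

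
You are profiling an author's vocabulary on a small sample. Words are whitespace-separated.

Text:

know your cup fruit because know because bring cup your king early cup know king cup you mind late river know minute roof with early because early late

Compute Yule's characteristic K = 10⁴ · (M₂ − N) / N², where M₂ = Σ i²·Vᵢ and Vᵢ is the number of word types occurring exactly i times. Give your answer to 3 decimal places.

535.714

Frequencies: know:4, cup:4, because:3, early:3, your:2, king:2, late:2, fruit:1, bring:1, you:1, mind:1, river:1, minute:1, roof:1, with:1
N = 28. Frequency spectrum: V_1=8, V_2=3, V_3=2, V_4=2
M₂ = 1²·8 + 2²·3 + 3²·2 + 4²·2 = 70
K = 10000 × (70 − 28) / 28² = 535.714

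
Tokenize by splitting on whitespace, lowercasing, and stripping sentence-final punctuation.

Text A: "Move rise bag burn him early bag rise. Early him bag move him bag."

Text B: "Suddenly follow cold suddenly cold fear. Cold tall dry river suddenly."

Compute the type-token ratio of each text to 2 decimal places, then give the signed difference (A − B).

TTR(A) = 6/14 = 0.43
TTR(B) = 7/11 = 0.64
Difference = 0.43 − 0.64 = -0.21

-0.21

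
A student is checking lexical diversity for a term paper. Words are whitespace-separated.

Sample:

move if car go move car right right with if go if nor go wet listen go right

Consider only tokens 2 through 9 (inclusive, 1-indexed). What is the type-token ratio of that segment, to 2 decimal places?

0.75

Segment tokens 2–9: if, car, go, move, car, right, right, with
Segment N = 8, segment V = 6.
TTR = 6 / 8 = 0.75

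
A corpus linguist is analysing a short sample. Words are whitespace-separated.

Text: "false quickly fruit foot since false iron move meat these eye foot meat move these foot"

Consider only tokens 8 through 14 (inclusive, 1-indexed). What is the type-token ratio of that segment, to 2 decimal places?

0.71

Segment tokens 8–14: move, meat, these, eye, foot, meat, move
Segment N = 7, segment V = 5.
TTR = 5 / 7 = 0.71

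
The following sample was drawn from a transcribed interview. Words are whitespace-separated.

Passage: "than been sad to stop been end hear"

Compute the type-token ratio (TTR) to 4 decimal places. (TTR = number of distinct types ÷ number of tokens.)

N = 8 tokens, V = 7 types.
TTR = V / N = 7 / 8 = 0.8750

0.8750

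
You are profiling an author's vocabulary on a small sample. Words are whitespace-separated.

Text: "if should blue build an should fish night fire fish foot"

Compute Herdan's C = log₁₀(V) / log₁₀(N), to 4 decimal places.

0.9163

N = 11, V = 9.
log₁₀(V) = 0.954243, log₁₀(N) = 1.041393
C = 0.954243 / 1.041393 = 0.9163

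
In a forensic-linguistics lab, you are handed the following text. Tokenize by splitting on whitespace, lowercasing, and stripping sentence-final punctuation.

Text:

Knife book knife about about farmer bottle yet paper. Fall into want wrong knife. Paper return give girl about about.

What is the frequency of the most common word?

4

Frequencies: about:4, knife:3, paper:2, book:1, farmer:1, bottle:1, yet:1, fall:1, into:1, want:1, wrong:1, return:1, give:1, girl:1
Most common: 'about' with frequency 4.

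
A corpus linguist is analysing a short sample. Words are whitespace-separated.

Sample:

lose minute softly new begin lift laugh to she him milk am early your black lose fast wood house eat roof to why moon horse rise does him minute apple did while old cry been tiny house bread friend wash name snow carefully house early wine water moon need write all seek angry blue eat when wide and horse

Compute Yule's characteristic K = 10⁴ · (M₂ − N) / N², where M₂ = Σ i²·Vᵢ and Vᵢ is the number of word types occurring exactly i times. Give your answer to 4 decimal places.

Frequencies: house:3, lose:2, minute:2, to:2, him:2, early:2, eat:2, moon:2, horse:2, softly:1, new:1, begin:1, lift:1, laugh:1, she:1, milk:1, am:1, your:1, black:1, fast:1, … (29 more, each freq 1)
N = 59. Frequency spectrum: V_1=40, V_2=8, V_3=1
M₂ = 1²·40 + 2²·8 + 3²·1 = 81
K = 10000 × (81 − 59) / 59² = 63.2002

63.2002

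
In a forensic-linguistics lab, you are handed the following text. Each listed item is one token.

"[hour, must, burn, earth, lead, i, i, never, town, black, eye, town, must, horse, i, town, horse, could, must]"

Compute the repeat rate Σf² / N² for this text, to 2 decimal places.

0.11

Frequencies: must:3, i:3, town:3, horse:2, hour:1, burn:1, earth:1, lead:1, never:1, black:1, eye:1, could:1
Σf² = 39; N² = 361
Repeat rate = 39 / 361 = 0.11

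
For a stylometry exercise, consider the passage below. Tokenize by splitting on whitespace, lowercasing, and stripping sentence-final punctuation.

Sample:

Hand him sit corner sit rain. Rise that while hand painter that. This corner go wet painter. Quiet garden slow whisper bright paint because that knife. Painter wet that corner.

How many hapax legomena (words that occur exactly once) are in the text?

Frequencies: that:4, corner:3, painter:3, hand:2, sit:2, wet:2, him:1, rain:1, rise:1, while:1, this:1, go:1, quiet:1, garden:1, slow:1, whisper:1, bright:1, paint:1, because:1, knife:1
Hapax (freq=1): because, bright, garden, go, him, knife, paint, quiet, rain, rise, slow, this, while, whisper

14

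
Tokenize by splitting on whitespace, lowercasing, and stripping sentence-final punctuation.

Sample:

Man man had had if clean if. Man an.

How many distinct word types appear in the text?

5

Distinct types: {an, clean, had, if, man}
V = 5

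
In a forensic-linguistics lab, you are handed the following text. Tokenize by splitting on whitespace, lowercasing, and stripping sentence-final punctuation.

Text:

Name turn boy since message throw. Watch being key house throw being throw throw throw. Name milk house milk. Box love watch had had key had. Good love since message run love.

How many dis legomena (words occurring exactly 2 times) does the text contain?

8

Frequencies: throw:5, love:3, had:3, name:2, since:2, message:2, watch:2, being:2, key:2, house:2, milk:2, turn:1, boy:1, box:1, good:1, run:1
Words with frequency 2: being, house, key, message, milk, name, since, watch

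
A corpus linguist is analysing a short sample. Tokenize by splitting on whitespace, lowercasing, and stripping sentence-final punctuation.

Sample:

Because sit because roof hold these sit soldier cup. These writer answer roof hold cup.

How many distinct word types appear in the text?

9

Distinct types: {answer, because, cup, hold, roof, sit, soldier, these, writer}
V = 9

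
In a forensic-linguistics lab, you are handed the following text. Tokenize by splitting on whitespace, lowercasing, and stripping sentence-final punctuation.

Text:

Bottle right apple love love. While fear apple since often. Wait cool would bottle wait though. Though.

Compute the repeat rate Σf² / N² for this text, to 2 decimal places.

Frequencies: bottle:2, apple:2, love:2, wait:2, though:2, right:1, while:1, fear:1, since:1, often:1, cool:1, would:1
Σf² = 27; N² = 289
Repeat rate = 27 / 289 = 0.09

0.09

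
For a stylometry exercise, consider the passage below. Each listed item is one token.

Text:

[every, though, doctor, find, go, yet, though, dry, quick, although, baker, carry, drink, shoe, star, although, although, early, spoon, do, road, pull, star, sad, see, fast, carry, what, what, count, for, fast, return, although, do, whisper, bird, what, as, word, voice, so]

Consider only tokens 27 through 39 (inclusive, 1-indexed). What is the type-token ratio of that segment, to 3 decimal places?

0.846

Segment tokens 27–39: carry, what, what, count, for, fast, return, although, do, whisper, bird, what, as
Segment N = 13, segment V = 11.
TTR = 11 / 13 = 0.846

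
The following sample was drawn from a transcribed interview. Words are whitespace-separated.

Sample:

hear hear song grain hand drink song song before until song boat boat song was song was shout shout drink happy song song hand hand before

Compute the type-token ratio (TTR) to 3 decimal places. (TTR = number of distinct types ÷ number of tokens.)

N = 26 tokens, V = 11 types.
TTR = V / N = 11 / 26 = 0.423

0.423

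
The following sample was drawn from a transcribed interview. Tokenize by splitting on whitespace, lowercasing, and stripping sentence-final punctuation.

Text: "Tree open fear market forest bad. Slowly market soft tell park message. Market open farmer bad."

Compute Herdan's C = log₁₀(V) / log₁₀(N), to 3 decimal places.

0.896

N = 16, V = 12.
log₁₀(V) = 1.079181, log₁₀(N) = 1.204120
C = 1.079181 / 1.204120 = 0.896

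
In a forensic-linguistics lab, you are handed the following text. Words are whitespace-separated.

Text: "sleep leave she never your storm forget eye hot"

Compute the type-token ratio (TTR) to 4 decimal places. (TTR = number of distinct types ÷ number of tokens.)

1.0000

N = 9 tokens, V = 9 types.
TTR = V / N = 9 / 9 = 1.0000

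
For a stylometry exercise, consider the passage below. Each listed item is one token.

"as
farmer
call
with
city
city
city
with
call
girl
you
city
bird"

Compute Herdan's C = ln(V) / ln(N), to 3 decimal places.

0.811

N = 13, V = 8.
ln(V) = 2.079442, ln(N) = 2.564949
C = 2.079442 / 2.564949 = 0.811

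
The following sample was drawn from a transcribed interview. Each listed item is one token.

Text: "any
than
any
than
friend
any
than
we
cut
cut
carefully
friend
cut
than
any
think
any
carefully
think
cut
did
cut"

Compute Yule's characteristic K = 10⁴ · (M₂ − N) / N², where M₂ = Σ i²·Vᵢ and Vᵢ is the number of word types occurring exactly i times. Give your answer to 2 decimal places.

1198.35

Frequencies: any:5, cut:5, than:4, friend:2, carefully:2, think:2, we:1, did:1
N = 22. Frequency spectrum: V_1=2, V_2=3, V_4=1, V_5=2
M₂ = 1²·2 + 2²·3 + 4²·1 + 5²·2 = 80
K = 10000 × (80 − 22) / 22² = 1198.35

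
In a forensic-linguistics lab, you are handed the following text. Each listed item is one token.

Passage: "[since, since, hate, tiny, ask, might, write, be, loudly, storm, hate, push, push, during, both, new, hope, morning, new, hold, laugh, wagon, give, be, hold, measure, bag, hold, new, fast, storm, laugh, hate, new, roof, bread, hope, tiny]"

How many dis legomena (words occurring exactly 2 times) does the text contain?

7

Frequencies: new:4, hate:3, hold:3, since:2, tiny:2, be:2, storm:2, push:2, hope:2, laugh:2, ask:1, might:1, write:1, loudly:1, during:1, both:1, morning:1, wagon:1, give:1, measure:1, … (4 more, each freq 1)
Words with frequency 2: be, hope, laugh, push, since, storm, tiny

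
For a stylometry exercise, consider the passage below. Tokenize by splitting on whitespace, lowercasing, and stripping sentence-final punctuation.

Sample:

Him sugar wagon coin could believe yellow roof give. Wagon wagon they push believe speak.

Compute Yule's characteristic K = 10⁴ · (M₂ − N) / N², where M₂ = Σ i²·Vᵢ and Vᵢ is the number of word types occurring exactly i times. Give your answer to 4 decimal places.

355.5556

Frequencies: wagon:3, believe:2, him:1, sugar:1, coin:1, could:1, yellow:1, roof:1, give:1, they:1, push:1, speak:1
N = 15. Frequency spectrum: V_1=10, V_2=1, V_3=1
M₂ = 1²·10 + 2²·1 + 3²·1 = 23
K = 10000 × (23 − 15) / 15² = 355.5556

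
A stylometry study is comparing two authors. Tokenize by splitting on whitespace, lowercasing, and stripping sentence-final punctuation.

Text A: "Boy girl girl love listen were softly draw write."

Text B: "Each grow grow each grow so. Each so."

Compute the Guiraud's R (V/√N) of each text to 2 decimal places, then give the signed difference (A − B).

A: V=8, N=9, R=2.67
B: V=3, N=8, R=1.06
Difference = 2.67 − 1.06 = 1.61

1.61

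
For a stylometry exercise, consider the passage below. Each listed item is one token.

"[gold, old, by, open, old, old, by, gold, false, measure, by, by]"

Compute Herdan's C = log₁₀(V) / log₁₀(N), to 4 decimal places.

N = 12, V = 6.
log₁₀(V) = 0.778151, log₁₀(N) = 1.079181
C = 0.778151 / 1.079181 = 0.7211

0.7211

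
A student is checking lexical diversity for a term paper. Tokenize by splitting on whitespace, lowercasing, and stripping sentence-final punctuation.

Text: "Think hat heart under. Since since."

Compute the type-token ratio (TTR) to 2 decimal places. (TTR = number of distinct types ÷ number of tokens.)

0.83

N = 6 tokens, V = 5 types.
TTR = V / N = 5 / 6 = 0.83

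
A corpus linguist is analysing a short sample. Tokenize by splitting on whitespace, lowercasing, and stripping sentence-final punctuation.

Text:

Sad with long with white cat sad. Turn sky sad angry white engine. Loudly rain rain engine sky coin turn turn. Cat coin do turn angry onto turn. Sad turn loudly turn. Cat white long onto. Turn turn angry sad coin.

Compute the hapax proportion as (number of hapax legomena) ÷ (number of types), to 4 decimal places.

Frequencies: turn:9, sad:5, white:3, cat:3, angry:3, coin:3, with:2, long:2, sky:2, engine:2, loudly:2, rain:2, onto:2, do:1
Hapax count = 1; type count = 14.
Ratio = 1 / 14 = 0.0714

0.0714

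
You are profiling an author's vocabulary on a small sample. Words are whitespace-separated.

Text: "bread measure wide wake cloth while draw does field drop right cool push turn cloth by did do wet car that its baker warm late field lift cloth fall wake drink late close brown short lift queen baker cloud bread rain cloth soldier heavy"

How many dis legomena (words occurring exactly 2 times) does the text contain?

6

Frequencies: cloth:4, bread:2, wake:2, field:2, baker:2, late:2, lift:2, measure:1, wide:1, while:1, draw:1, does:1, drop:1, right:1, cool:1, push:1, turn:1, by:1, did:1, do:1, … (15 more, each freq 1)
Words with frequency 2: baker, bread, field, late, lift, wake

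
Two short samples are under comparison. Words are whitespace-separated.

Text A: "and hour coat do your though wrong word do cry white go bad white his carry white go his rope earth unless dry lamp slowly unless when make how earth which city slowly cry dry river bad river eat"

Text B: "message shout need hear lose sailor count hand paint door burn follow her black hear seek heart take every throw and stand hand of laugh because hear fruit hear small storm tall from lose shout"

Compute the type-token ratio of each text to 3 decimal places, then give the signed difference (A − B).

-0.137

TTR(A) = 27/39 = 0.692
TTR(B) = 29/35 = 0.829
Difference = 0.692 − 0.829 = -0.137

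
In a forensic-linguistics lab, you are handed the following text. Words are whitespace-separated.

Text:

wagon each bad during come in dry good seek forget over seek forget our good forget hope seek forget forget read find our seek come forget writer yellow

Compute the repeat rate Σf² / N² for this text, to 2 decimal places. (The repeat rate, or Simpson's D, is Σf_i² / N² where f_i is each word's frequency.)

0.10

Frequencies: forget:6, seek:4, come:2, good:2, our:2, wagon:1, each:1, bad:1, during:1, in:1, dry:1, over:1, hope:1, read:1, find:1, writer:1, yellow:1
Σf² = 76; N² = 784
Repeat rate = 76 / 784 = 0.10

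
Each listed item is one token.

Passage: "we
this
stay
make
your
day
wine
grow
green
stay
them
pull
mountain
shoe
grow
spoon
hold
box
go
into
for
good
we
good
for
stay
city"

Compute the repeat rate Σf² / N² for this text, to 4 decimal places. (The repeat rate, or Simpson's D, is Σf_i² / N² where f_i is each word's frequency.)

0.0562

Frequencies: stay:3, we:2, grow:2, for:2, good:2, this:1, make:1, your:1, day:1, wine:1, green:1, them:1, pull:1, mountain:1, shoe:1, spoon:1, hold:1, box:1, go:1, into:1, … (1 more, each freq 1)
Σf² = 41; N² = 729
Repeat rate = 41 / 729 = 0.0562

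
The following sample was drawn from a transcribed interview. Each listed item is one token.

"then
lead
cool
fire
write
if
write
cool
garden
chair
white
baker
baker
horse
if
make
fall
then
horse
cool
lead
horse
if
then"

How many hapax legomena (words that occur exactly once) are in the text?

Frequencies: then:3, cool:3, if:3, horse:3, lead:2, write:2, baker:2, fire:1, garden:1, chair:1, white:1, make:1, fall:1
Hapax (freq=1): chair, fall, fire, garden, make, white

6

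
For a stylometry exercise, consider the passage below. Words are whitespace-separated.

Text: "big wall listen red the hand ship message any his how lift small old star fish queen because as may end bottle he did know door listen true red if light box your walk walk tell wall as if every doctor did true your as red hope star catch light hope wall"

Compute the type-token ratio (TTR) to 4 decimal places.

0.7115

N = 52 tokens, V = 37 types.
TTR = V / N = 37 / 52 = 0.7115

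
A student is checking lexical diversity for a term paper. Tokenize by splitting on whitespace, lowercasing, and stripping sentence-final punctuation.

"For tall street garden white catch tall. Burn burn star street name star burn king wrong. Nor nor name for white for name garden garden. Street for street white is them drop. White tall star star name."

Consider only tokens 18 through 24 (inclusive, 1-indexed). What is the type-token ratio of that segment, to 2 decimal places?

Segment tokens 18–24: nor, name, for, white, for, name, garden
Segment N = 7, segment V = 5.
TTR = 5 / 7 = 0.71

0.71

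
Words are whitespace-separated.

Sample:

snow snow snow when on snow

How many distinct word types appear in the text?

Distinct types: {on, snow, when}
V = 3

3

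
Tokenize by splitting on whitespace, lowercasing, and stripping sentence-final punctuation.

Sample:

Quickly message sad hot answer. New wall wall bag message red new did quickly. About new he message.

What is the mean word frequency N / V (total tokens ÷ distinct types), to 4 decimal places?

1.5000

N = 18 tokens, V = 12 types.
Mean frequency = N / V = 18 / 12 = 1.5000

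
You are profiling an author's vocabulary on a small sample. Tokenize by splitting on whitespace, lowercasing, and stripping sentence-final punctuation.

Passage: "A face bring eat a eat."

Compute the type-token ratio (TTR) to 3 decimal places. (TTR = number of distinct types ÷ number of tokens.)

N = 6 tokens, V = 4 types.
TTR = V / N = 4 / 6 = 0.667

0.667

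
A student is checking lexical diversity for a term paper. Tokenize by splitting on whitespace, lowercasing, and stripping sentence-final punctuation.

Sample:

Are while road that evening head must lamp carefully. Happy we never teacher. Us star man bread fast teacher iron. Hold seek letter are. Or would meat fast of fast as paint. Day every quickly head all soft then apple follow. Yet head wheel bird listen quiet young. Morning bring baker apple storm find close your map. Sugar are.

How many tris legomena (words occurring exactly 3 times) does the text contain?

3

Frequencies: are:3, head:3, fast:3, teacher:2, apple:2, while:1, road:1, that:1, evening:1, must:1, lamp:1, carefully:1, happy:1, we:1, never:1, us:1, star:1, man:1, bread:1, iron:1, … (31 more, each freq 1)
Words with frequency 3: are, fast, head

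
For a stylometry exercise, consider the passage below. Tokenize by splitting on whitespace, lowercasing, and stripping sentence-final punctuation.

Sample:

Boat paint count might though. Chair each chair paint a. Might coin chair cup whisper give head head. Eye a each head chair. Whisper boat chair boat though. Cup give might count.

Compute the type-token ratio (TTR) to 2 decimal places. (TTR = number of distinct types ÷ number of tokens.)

N = 32 tokens, V = 14 types.
TTR = V / N = 14 / 32 = 0.44

0.44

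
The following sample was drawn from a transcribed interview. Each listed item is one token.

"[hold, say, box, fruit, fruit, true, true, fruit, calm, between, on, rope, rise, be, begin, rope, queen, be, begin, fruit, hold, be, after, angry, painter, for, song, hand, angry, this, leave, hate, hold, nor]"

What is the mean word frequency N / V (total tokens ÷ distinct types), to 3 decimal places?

1.478

N = 34 tokens, V = 23 types.
Mean frequency = N / V = 34 / 23 = 1.478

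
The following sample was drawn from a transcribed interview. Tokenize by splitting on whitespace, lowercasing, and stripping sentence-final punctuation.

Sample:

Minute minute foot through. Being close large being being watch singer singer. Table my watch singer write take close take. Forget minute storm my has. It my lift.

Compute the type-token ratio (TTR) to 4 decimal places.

0.6071

N = 28 tokens, V = 17 types.
TTR = V / N = 17 / 28 = 0.6071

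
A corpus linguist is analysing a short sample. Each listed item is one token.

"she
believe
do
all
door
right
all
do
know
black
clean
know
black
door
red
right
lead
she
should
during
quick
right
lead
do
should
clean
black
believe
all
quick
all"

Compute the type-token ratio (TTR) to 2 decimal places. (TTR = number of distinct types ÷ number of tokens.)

0.45

N = 31 tokens, V = 14 types.
TTR = V / N = 14 / 31 = 0.45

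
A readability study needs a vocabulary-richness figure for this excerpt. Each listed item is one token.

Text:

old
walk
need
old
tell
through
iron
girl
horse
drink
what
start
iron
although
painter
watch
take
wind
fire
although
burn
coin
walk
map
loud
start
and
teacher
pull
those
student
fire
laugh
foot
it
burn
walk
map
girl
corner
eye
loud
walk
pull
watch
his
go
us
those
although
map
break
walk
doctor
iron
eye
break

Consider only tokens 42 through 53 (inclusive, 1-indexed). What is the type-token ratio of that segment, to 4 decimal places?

Segment tokens 42–53: loud, walk, pull, watch, his, go, us, those, although, map, break, walk
Segment N = 12, segment V = 11.
TTR = 11 / 12 = 0.9167

0.9167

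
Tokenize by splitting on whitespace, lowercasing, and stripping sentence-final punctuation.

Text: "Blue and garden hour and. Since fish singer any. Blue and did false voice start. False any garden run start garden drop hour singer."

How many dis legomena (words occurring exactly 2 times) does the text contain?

6

Frequencies: and:3, garden:3, blue:2, hour:2, singer:2, any:2, false:2, start:2, since:1, fish:1, did:1, voice:1, run:1, drop:1
Words with frequency 2: any, blue, false, hour, singer, start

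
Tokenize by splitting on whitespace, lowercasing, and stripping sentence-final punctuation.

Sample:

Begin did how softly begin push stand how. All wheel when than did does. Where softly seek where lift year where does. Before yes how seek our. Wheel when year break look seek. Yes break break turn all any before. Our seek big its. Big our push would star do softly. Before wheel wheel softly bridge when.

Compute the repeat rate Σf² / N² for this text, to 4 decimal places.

Frequencies: softly:4, wheel:4, seek:4, how:3, when:3, where:3, before:3, our:3, break:3, begin:2, did:2, push:2, all:2, does:2, year:2, yes:2, big:2, stand:1, than:1, lift:1, … (8 more, each freq 1)
Σf² = 145; N² = 3249
Repeat rate = 145 / 3249 = 0.0446

0.0446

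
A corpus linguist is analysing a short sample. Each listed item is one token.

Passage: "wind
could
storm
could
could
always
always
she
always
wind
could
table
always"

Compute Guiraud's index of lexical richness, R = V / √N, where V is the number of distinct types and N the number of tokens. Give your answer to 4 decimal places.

1.6641

N = 13, V = 6.
√N = 3.605551
R = 6 / 3.605551 = 1.6641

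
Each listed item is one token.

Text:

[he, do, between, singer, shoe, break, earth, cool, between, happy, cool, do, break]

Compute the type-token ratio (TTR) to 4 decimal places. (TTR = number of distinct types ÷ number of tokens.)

0.6923

N = 13 tokens, V = 9 types.
TTR = V / N = 9 / 13 = 0.6923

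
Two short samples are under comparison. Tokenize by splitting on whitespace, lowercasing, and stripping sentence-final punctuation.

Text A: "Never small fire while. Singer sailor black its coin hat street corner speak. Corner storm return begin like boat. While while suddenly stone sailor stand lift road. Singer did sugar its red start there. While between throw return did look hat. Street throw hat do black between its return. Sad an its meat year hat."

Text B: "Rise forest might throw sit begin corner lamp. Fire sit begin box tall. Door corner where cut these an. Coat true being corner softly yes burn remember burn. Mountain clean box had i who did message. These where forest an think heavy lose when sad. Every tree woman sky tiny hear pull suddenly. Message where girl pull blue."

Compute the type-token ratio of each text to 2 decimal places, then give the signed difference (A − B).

-0.13

TTR(A) = 36/55 = 0.65
TTR(B) = 45/58 = 0.78
Difference = 0.65 − 0.78 = -0.13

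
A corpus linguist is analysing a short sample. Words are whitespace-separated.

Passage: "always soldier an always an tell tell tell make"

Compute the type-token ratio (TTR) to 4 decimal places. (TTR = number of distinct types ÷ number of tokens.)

0.5556

N = 9 tokens, V = 5 types.
TTR = V / N = 5 / 9 = 0.5556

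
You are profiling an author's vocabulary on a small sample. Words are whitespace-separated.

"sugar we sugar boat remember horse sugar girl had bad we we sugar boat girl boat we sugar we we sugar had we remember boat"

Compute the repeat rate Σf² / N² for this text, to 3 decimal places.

0.184

Frequencies: we:7, sugar:6, boat:4, remember:2, girl:2, had:2, horse:1, bad:1
Σf² = 115; N² = 625
Repeat rate = 115 / 625 = 0.184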